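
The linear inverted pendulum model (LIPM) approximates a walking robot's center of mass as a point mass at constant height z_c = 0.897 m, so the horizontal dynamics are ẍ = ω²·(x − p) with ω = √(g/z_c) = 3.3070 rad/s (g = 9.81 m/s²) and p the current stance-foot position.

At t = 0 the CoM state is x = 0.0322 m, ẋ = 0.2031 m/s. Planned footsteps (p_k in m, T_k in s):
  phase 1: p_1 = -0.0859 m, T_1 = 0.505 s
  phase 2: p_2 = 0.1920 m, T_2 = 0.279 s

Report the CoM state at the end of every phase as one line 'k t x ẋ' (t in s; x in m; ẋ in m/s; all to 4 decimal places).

phase 1: p=-0.0859, T=0.505, ωT=1.670035, cosh=2.750297, sinh=2.562057; start (x,ẋ)=(0.032200, 0.203100) → end (x,ẋ)=(0.396259, 1.559214)
phase 2: p=0.1920, T=0.279, ωT=0.922653, cosh=1.456710, sinh=1.059247; start (x,ẋ)=(0.396259, 1.559214) → end (x,ẋ)=(0.988969, 2.986827)

1 0.5050 0.3963 1.5592
2 0.7840 0.9890 2.9868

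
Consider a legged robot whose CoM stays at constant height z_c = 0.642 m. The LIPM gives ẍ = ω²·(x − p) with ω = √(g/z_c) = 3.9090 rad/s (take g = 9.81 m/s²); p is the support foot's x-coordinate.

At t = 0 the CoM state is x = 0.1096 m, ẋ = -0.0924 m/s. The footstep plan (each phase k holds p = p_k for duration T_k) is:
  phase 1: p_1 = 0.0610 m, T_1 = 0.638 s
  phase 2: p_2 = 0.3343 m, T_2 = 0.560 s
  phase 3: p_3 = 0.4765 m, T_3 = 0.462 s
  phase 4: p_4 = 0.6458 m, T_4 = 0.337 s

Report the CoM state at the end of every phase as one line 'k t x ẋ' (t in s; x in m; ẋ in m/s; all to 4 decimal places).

phase 1: p=0.0610, T=0.638, ωT=2.493942, cosh=6.095750, sinh=6.013166; start (x,ẋ)=(0.109600, -0.092400) → end (x,ẋ)=(0.215116, 0.579118)
phase 2: p=0.3343, T=0.560, ωT=2.189040, cosh=4.519332, sinh=4.407308; start (x,ẋ)=(0.215116, 0.579118) → end (x,ẋ)=(0.448609, 0.563901)
phase 3: p=0.4765, T=0.462, ωT=1.805958, cosh=3.125058, sinh=2.960741; start (x,ẋ)=(0.448609, 0.563901) → end (x,ẋ)=(0.816447, 1.439425)
phase 4: p=0.6458, T=0.337, ωT=1.317333, cosh=2.000650, sinh=1.732801; start (x,ẋ)=(0.816447, 1.439425) → end (x,ẋ)=(1.625280, 4.035666)

1 0.6380 0.2151 0.5791
2 1.1980 0.4486 0.5639
3 1.6600 0.8164 1.4394
4 1.9970 1.6253 4.0357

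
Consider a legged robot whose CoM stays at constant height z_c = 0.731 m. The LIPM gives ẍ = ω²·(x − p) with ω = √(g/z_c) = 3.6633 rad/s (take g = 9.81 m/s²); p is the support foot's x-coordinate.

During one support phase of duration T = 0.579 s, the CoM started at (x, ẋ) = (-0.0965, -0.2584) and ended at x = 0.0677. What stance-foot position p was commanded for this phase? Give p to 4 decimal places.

ωT = 3.6633·0.579 = 2.121051; cosh(ωT) = 4.229901, sinh(ωT) = 4.109995
x(T) = p + (x₀−p)·cosh(ωT) + (ẋ₀/ω)·sinh(ωT) ⇒ p·(1 − cosh) = x(T) − x₀·cosh − (ẋ₀/ω)·sinh
numerator   = 0.0677 − (-0.0965)·4.229901 − (-0.2584/3.6633)·4.109995 = 0.765794
denominator = 1 − 4.229901 = -3.229901
p = 0.765794 / -3.229901 = -0.2371

p = -0.2371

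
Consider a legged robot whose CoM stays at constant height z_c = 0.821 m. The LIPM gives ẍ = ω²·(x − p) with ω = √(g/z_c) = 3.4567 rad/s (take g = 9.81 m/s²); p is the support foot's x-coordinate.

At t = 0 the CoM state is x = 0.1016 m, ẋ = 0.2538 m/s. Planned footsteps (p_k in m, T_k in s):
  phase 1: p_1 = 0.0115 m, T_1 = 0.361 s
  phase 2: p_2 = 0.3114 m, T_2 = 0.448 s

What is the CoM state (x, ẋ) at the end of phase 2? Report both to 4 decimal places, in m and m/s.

phase 1: p=0.0115, T=0.361, ωT=1.247869, cosh=1.885014, sinh=1.597898; start (x,ẋ)=(0.101600, 0.253800) → end (x,ẋ)=(0.298662, 0.976080)
phase 2: p=0.3114, T=0.448, ωT=1.548602, cosh=2.458716, sinh=2.246171; start (x,ẋ)=(0.298662, 0.976080) → end (x,ẋ)=(0.914339, 2.300997)

x = 0.9143, ẋ = 2.3010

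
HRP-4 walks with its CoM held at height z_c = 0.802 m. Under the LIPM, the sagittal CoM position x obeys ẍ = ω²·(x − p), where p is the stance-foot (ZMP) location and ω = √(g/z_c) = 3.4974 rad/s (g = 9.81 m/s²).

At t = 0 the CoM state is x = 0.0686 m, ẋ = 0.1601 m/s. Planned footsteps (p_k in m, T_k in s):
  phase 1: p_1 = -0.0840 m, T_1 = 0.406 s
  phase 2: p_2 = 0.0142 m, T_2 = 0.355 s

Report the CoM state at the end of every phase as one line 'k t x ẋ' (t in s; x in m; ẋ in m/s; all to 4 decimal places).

phase 1: p=-0.0840, T=0.406, ωT=1.419944, cosh=2.189309, sinh=1.947581; start (x,ẋ)=(0.068600, 0.160100) → end (x,ẋ)=(0.339243, 1.389939)
phase 2: p=0.0142, T=0.355, ωT=1.241577, cosh=1.874998, sinh=1.586070; start (x,ẋ)=(0.339243, 1.389939) → end (x,ẋ)=(1.253991, 4.409183)

1 0.4060 0.3392 1.3899
2 0.7610 1.2540 4.4092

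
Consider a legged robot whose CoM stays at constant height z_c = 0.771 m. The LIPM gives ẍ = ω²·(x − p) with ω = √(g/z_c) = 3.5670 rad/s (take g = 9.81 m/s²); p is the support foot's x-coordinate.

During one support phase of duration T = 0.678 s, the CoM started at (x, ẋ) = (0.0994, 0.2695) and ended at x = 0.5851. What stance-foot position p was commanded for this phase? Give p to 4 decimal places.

p = 0.0855

ωT = 3.5670·0.678 = 2.418426; cosh(ωT) = 5.658617, sinh(ωT) = 5.569555
x(T) = p + (x₀−p)·cosh(ωT) + (ẋ₀/ω)·sinh(ωT) ⇒ p·(1 − cosh) = x(T) − x₀·cosh − (ẋ₀/ω)·sinh
numerator   = 0.5851 − (0.0994)·5.658617 − (0.2695/3.5670)·5.569555 = -0.398167
denominator = 1 − 5.658617 = -4.658617
p = -0.398167 / -4.658617 = 0.0855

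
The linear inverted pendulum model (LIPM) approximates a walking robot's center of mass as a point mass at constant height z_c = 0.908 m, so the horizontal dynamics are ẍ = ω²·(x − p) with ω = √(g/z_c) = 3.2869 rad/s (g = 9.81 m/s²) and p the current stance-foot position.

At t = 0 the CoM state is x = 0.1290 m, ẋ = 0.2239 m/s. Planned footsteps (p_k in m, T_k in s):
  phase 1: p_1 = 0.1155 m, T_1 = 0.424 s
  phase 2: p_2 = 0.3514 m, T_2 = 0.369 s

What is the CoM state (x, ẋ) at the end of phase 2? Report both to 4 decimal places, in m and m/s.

x = 0.4707, ẋ = 0.6358

phase 1: p=0.1155, T=0.424, ωT=1.393646, cosh=2.138841, sinh=1.890672; start (x,ẋ)=(0.129000, 0.223900) → end (x,ẋ)=(0.273165, 0.562782)
phase 2: p=0.3514, T=0.369, ωT=1.212866, cosh=1.830227, sinh=1.532883; start (x,ẋ)=(0.273165, 0.562782) → end (x,ẋ)=(0.470672, 0.635835)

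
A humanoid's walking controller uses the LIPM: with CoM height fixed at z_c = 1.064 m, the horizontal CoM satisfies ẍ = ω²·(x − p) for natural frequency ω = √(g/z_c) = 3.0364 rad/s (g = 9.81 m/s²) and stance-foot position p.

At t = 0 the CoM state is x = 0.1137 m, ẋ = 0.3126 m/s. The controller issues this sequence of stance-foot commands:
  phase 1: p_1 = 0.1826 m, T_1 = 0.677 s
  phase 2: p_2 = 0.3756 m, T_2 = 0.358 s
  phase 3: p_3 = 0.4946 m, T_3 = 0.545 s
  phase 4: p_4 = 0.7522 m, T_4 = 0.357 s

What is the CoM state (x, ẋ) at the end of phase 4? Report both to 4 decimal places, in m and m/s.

x = 1.0756, ẋ = 1.2841

phase 1: p=0.1826, T=0.677, ωT=2.055643, cosh=3.969934, sinh=3.841924; start (x,ẋ)=(0.113700, 0.312600) → end (x,ẋ)=(0.304601, 0.437240)
phase 2: p=0.3756, T=0.358, ωT=1.087031, cosh=1.651337, sinh=1.314121; start (x,ẋ)=(0.304601, 0.437240) → end (x,ẋ)=(0.447589, 0.438731)
phase 3: p=0.4946, T=0.545, ωT=1.654838, cosh=2.711678, sinh=2.520555; start (x,ẋ)=(0.447589, 0.438731) → end (x,ẋ)=(0.731318, 0.829905)
phase 4: p=0.7522, T=0.357, ωT=1.083995, cosh=1.647354, sinh=1.309112; start (x,ẋ)=(0.731318, 0.829905) → end (x,ẋ)=(1.075606, 1.284143)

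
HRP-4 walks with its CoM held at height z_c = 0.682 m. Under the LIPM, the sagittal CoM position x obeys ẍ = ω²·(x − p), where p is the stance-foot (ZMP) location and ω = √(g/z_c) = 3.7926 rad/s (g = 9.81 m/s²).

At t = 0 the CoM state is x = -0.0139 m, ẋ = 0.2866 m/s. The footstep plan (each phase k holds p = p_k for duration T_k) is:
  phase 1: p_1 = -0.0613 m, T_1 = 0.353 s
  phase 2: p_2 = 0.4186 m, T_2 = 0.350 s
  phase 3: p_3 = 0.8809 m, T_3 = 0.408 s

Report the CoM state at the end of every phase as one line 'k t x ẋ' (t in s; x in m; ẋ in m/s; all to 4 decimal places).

1 0.3530 0.1695 0.9035
2 0.7030 0.3335 0.1674
3 1.1110 -0.3644 -4.2454

phase 1: p=-0.0613, T=0.353, ωT=1.338788, cosh=2.038290, sinh=1.776127; start (x,ẋ)=(-0.013900, 0.286600) → end (x,ẋ)=(0.169534, 0.903467)
phase 2: p=0.4186, T=0.350, ωT=1.327410, cosh=2.018213, sinh=1.753050; start (x,ẋ)=(0.169534, 0.903467) → end (x,ẋ)=(0.333540, 0.167442)
phase 3: p=0.8809, T=0.408, ωT=1.547381, cosh=2.455975, sinh=2.243171; start (x,ẋ)=(0.333540, 0.167442) → end (x,ẋ)=(-0.364368, -4.245406)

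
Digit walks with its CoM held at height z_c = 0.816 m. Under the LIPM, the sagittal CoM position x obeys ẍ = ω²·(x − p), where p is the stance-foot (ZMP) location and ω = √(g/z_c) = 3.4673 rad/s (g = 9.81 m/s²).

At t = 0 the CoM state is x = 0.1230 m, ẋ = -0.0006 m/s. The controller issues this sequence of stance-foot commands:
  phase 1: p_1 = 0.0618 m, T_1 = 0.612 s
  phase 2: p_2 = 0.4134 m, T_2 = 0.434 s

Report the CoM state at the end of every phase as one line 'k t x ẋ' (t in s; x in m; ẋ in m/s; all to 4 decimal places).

phase 1: p=0.0618, T=0.612, ωT=2.121988, cosh=4.233753, sinh=4.113960; start (x,ẋ)=(0.123000, -0.000600) → end (x,ẋ)=(0.320194, 0.870437)
phase 2: p=0.4134, T=0.434, ωT=1.504808, cosh=2.362675, sinh=2.140615; start (x,ẋ)=(0.320194, 0.870437) → end (x,ẋ)=(0.730568, 1.364769)

1 0.6120 0.3202 0.8704
2 1.0460 0.7306 1.3648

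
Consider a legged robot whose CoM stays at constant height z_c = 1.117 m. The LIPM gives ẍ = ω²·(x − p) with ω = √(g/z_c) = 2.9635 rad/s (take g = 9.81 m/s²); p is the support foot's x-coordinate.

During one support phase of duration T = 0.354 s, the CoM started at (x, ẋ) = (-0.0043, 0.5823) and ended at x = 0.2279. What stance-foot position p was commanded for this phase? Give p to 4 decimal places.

ωT = 2.9635·0.354 = 1.049079; cosh(ωT) = 1.602640, sinh(ωT) = 1.252380
x(T) = p + (x₀−p)·cosh(ωT) + (ẋ₀/ω)·sinh(ωT) ⇒ p·(1 − cosh) = x(T) − x₀·cosh − (ẋ₀/ω)·sinh
numerator   = 0.2279 − (-0.0043)·1.602640 − (0.5823/2.9635)·1.252380 = -0.011290
denominator = 1 − 1.602640 = -0.602640
p = -0.011290 / -0.602640 = 0.0187

p = 0.0187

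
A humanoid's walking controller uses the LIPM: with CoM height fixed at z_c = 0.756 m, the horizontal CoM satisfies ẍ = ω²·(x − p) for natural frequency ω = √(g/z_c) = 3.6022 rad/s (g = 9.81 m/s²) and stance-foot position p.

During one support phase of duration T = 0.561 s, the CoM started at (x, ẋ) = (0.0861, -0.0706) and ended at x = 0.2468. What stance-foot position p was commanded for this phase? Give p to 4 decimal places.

ωT = 3.6022·0.561 = 2.020834; cosh(ωT) = 3.838580, sinh(ωT) = 3.706036
x(T) = p + (x₀−p)·cosh(ωT) + (ẋ₀/ω)·sinh(ωT) ⇒ p·(1 − cosh) = x(T) − x₀·cosh − (ẋ₀/ω)·sinh
numerator   = 0.2468 − (0.0861)·3.838580 − (-0.0706/3.6022)·3.706036 = -0.011067
denominator = 1 − 3.838580 = -2.838580
p = -0.011067 / -2.838580 = 0.0039

p = 0.0039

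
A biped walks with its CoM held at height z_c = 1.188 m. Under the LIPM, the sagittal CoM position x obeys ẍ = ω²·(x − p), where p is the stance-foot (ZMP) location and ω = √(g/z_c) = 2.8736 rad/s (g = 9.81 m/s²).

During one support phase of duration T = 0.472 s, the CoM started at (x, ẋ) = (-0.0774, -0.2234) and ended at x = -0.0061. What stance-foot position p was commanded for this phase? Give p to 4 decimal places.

p = -0.2757

ωT = 2.8736·0.472 = 1.356339; cosh(ωT) = 2.069779, sinh(ωT) = 1.812177
x(T) = p + (x₀−p)·cosh(ωT) + (ẋ₀/ω)·sinh(ωT) ⇒ p·(1 − cosh) = x(T) − x₀·cosh − (ẋ₀/ω)·sinh
numerator   = -0.0061 − (-0.0774)·2.069779 − (-0.2234/2.8736)·1.812177 = 0.294984
denominator = 1 − 2.069779 = -1.069779
p = 0.294984 / -1.069779 = -0.2757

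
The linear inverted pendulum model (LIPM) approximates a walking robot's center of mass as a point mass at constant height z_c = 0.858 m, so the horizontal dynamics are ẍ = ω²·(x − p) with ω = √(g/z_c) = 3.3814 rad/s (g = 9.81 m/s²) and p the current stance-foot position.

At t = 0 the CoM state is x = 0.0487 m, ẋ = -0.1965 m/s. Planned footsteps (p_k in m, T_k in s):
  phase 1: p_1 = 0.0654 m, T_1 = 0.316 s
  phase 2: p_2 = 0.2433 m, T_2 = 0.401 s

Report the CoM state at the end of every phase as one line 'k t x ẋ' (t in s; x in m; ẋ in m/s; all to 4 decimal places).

phase 1: p=0.0654, T=0.316, ωT=1.068522, cosh=1.627295, sinh=1.283780; start (x,ẋ)=(0.048700, -0.196500) → end (x,ẋ)=(-0.036379, -0.392258)
phase 2: p=0.2433, T=0.401, ωT=1.355941, cosh=2.069058, sinh=1.811354; start (x,ẋ)=(-0.036379, -0.392258) → end (x,ẋ)=(-0.545497, -2.524613)

1 0.3160 -0.0364 -0.3923
2 0.7170 -0.5455 -2.5246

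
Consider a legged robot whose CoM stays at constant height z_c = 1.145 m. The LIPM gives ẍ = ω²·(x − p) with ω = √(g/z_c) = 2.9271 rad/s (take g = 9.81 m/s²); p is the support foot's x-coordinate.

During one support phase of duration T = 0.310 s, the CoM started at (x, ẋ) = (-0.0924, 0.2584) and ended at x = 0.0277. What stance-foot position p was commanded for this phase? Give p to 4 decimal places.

ωT = 2.9271·0.310 = 0.907401; cosh(ωT) = 1.440723, sinh(ωT) = 1.037151
x(T) = p + (x₀−p)·cosh(ωT) + (ẋ₀/ω)·sinh(ωT) ⇒ p·(1 − cosh) = x(T) − x₀·cosh − (ẋ₀/ω)·sinh
numerator   = 0.0277 − (-0.0924)·1.440723 − (0.2584/2.9271)·1.037151 = 0.069265
denominator = 1 − 1.440723 = -0.440723
p = 0.069265 / -0.440723 = -0.1572

p = -0.1572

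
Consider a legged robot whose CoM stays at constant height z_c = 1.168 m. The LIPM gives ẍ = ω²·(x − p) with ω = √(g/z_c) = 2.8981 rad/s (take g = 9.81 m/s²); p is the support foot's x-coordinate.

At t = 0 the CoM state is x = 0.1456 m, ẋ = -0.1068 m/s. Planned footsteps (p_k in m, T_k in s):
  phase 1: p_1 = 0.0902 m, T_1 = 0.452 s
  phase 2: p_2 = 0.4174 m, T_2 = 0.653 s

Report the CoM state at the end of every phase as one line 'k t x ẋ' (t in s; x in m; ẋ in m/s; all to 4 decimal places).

phase 1: p=0.0902, T=0.452, ωT=1.309941, cosh=1.987896, sinh=1.718060; start (x,ẋ)=(0.145600, -0.106800) → end (x,ẋ)=(0.137016, 0.063535)
phase 2: p=0.4174, T=0.653, ωT=1.892459, cosh=3.393184, sinh=3.242483; start (x,ẋ)=(0.137016, 0.063535) → end (x,ẋ)=(-0.462909, -2.419193)

1 0.4520 0.1370 0.0635
2 1.1050 -0.4629 -2.4192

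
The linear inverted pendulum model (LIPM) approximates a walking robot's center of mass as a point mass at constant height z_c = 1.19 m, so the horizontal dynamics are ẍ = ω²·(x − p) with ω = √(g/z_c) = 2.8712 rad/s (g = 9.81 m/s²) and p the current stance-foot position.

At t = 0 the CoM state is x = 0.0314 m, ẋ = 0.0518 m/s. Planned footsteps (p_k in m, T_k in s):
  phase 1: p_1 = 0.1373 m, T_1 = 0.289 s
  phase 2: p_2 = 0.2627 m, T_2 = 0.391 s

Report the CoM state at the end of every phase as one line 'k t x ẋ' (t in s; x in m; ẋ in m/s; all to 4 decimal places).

phase 1: p=0.1373, T=0.289, ωT=0.829777, cosh=1.364477, sinh=0.928330; start (x,ẋ)=(0.031400, 0.051800) → end (x,ẋ)=(0.009550, -0.211588)
phase 2: p=0.2627, T=0.391, ωT=1.122639, cosh=1.699187, sinh=1.373767; start (x,ẋ)=(0.009550, -0.211588) → end (x,ẋ)=(-0.268686, -1.358042)

1 0.2890 0.0096 -0.2116
2 0.6800 -0.2687 -1.3580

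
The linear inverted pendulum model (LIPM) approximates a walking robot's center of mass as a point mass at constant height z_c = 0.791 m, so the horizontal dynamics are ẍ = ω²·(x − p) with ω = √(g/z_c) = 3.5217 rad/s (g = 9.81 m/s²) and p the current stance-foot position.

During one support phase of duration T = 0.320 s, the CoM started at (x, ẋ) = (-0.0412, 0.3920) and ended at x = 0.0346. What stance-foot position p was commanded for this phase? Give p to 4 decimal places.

p = 0.0693

ωT = 3.5217·0.320 = 1.126944; cosh(ωT) = 1.705116, sinh(ωT) = 1.381094
x(T) = p + (x₀−p)·cosh(ωT) + (ẋ₀/ω)·sinh(ωT) ⇒ p·(1 − cosh) = x(T) − x₀·cosh − (ẋ₀/ω)·sinh
numerator   = 0.0346 − (-0.0412)·1.705116 − (0.3920/3.5217)·1.381094 = -0.048879
denominator = 1 − 1.705116 = -0.705116
p = -0.048879 / -0.705116 = 0.0693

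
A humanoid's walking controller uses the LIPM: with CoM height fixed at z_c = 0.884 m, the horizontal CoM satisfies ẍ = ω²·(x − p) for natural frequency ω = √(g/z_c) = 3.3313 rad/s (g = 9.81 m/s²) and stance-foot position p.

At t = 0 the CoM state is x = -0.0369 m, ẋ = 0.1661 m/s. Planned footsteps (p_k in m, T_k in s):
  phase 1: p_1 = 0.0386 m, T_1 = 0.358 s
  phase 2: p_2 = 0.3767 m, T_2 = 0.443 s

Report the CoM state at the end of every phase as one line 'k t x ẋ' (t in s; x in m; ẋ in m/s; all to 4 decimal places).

1 0.3580 -0.0227 -0.0774
2 0.8010 -0.5906 -2.9359

phase 1: p=0.0386, T=0.358, ωT=1.192605, cosh=1.799543, sinh=1.496113; start (x,ẋ)=(-0.036900, 0.166100) → end (x,ẋ)=(-0.022669, -0.077388)
phase 2: p=0.3767, T=0.443, ωT=1.475766, cosh=2.301494, sinh=2.072891; start (x,ẋ)=(-0.022669, -0.077388) → end (x,ẋ)=(-0.590599, -2.935917)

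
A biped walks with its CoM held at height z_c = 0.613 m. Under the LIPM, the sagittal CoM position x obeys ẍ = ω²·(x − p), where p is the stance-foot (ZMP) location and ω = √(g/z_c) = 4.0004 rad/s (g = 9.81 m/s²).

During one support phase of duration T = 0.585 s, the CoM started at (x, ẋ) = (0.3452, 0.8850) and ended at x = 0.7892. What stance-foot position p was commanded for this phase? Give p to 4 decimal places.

ωT = 4.0004·0.585 = 2.340234; cosh(ωT) = 5.239986, sinh(ωT) = 5.143680
x(T) = p + (x₀−p)·cosh(ωT) + (ẋ₀/ω)·sinh(ωT) ⇒ p·(1 − cosh) = x(T) − x₀·cosh − (ẋ₀/ω)·sinh
numerator   = 0.7892 − (0.3452)·5.239986 − (0.8850/4.0004)·5.143680 = -2.157569
denominator = 1 − 5.239986 = -4.239986
p = -2.157569 / -4.239986 = 0.5089

p = 0.5089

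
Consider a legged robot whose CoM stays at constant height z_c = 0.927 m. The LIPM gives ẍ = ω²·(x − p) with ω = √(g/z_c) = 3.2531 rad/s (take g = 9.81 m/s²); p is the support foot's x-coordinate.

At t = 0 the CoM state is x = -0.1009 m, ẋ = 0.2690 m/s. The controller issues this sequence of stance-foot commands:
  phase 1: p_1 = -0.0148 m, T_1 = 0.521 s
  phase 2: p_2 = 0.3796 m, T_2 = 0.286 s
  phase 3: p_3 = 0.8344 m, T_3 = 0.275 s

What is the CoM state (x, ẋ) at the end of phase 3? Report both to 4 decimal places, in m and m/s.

x = -1.1299, ẋ = -5.5622

phase 1: p=-0.0148, T=0.521, ωT=1.694865, cosh=2.814768, sinh=2.631144; start (x,ẋ)=(-0.100900, 0.269000) → end (x,ẋ)=(-0.039581, 0.020210)
phase 2: p=0.3796, T=0.286, ωT=0.930387, cosh=1.464945, sinh=1.070544; start (x,ẋ)=(-0.039581, 0.020210) → end (x,ẋ)=(-0.227827, -1.430228)
phase 3: p=0.8344, T=0.275, ωT=0.894603, cosh=1.427567, sinh=1.018797; start (x,ẋ)=(-0.227827, -1.430228) → end (x,ẋ)=(-1.129914, -5.562227)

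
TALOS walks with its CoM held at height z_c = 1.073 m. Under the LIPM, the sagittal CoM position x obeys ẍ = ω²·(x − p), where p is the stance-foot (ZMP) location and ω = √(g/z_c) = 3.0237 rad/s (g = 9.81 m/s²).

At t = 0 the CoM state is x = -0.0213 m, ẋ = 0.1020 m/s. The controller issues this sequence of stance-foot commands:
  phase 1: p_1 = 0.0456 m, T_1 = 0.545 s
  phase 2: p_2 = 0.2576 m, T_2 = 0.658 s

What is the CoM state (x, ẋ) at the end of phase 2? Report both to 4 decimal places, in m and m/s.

x = -1.1635, ẋ = -4.2012

phase 1: p=0.0456, T=0.545, ωT=1.647917, cosh=2.694296, sinh=2.501846; start (x,ẋ)=(-0.021300, 0.102000) → end (x,ẋ)=(-0.050252, -0.231269)
phase 2: p=0.2576, T=0.658, ωT=1.989595, cosh=3.724660, sinh=3.587909; start (x,ẋ)=(-0.050252, -0.231269) → end (x,ẋ)=(-1.163468, -4.201215)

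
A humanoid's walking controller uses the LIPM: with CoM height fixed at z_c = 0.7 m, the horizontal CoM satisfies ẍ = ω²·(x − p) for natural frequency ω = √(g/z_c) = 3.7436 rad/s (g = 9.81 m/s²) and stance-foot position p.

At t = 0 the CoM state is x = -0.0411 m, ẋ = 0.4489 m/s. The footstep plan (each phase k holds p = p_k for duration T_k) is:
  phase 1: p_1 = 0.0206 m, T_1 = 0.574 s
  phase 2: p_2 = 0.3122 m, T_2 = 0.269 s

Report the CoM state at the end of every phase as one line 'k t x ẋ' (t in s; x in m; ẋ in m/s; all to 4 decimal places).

phase 1: p=0.0206, T=0.574, ωT=2.148826, cosh=4.345705, sinh=4.229084; start (x,ẋ)=(-0.041100, 0.448900) → end (x,ẋ)=(0.259585, 0.973953)
phase 2: p=0.3122, T=0.269, ωT=1.007028, cosh=1.551379, sinh=1.186076; start (x,ẋ)=(0.259585, 0.973953) → end (x,ẋ)=(0.539149, 1.277349)

1 0.5740 0.2596 0.9740
2 0.8430 0.5391 1.2773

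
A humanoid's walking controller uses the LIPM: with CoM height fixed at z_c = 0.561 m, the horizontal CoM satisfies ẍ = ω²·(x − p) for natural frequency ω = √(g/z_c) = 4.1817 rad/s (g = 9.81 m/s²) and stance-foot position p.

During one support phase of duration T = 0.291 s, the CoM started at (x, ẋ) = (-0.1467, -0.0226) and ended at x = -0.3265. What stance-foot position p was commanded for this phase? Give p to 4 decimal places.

p = 0.0583

ωT = 4.1817·0.291 = 1.216875; cosh(ωT) = 1.836386, sinh(ωT) = 1.540232
x(T) = p + (x₀−p)·cosh(ωT) + (ẋ₀/ω)·sinh(ωT) ⇒ p·(1 − cosh) = x(T) − x₀·cosh − (ẋ₀/ω)·sinh
numerator   = -0.3265 − (-0.1467)·1.836386 − (-0.0226/4.1817)·1.540232 = -0.048778
denominator = 1 − 1.836386 = -0.836386
p = -0.048778 / -0.836386 = 0.0583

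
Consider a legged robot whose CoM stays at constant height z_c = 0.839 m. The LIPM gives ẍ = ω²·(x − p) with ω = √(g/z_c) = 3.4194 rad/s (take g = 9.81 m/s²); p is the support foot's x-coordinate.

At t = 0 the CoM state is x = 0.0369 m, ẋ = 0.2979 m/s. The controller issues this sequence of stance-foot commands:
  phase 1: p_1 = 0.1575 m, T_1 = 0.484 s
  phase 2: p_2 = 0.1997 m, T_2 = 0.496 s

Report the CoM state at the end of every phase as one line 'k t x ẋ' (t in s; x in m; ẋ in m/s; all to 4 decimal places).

1 0.4840 0.0501 -0.2317
2 0.9800 -0.4005 -2.0008

phase 1: p=0.1575, T=0.484, ωT=1.654990, cosh=2.712060, sinh=2.520966; start (x,ẋ)=(0.036900, 0.297900) → end (x,ẋ)=(0.050054, -0.231672)
phase 2: p=0.1997, T=0.496, ωT=1.696022, cosh=2.817815, sinh=2.634403; start (x,ẋ)=(0.050054, -0.231672) → end (x,ẋ)=(-0.400463, -2.000837)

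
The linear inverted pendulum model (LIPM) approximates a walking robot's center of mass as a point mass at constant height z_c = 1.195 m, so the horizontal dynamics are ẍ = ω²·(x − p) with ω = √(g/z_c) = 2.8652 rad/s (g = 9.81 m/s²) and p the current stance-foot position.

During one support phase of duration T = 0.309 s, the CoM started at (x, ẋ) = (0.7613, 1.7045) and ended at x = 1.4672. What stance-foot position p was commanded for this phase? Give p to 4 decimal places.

ωT = 2.8652·0.309 = 0.885347; cosh(ωT) = 1.418198, sinh(ωT) = 1.005627
x(T) = p + (x₀−p)·cosh(ωT) + (ẋ₀/ω)·sinh(ωT) ⇒ p·(1 − cosh) = x(T) − x₀·cosh − (ẋ₀/ω)·sinh
numerator   = 1.4672 − (0.7613)·1.418198 − (1.7045/2.8652)·1.005627 = -0.210719
denominator = 1 − 1.418198 = -0.418198
p = -0.210719 / -0.418198 = 0.5039

p = 0.5039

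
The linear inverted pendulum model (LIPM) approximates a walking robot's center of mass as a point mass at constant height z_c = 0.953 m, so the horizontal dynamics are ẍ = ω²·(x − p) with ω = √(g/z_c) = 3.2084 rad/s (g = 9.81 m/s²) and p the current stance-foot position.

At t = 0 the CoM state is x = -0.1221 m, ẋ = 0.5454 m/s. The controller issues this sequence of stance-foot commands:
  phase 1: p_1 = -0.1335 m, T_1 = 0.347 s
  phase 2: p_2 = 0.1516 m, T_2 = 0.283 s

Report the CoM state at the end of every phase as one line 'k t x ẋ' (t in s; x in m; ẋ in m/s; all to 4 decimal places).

phase 1: p=-0.1335, T=0.347, ωT=1.113315, cosh=1.686451, sinh=1.357983; start (x,ẋ)=(-0.122100, 0.545400) → end (x,ẋ)=(0.116571, 0.969460)
phase 2: p=0.1516, T=0.283, ωT=0.907977, cosh=1.441321, sinh=1.037982; start (x,ẋ)=(0.116571, 0.969460) → end (x,ẋ)=(0.414751, 1.280646)

1 0.3470 0.1166 0.9695
2 0.6300 0.4148 1.2806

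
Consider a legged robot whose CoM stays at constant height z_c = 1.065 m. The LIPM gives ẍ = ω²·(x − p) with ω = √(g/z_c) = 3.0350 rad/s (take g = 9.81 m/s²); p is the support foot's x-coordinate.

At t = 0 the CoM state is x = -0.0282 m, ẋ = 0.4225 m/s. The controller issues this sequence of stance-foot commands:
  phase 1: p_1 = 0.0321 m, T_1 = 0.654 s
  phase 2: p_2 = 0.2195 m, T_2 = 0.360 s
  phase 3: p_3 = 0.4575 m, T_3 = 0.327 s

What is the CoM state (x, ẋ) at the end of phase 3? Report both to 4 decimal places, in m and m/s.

phase 1: p=0.0321, T=0.654, ωT=1.984890, cosh=3.707821, sinh=3.570426; start (x,ẋ)=(-0.028200, 0.422500) → end (x,ẋ)=(0.305555, 0.913129)
phase 2: p=0.2195, T=0.360, ωT=1.092600, cosh=1.658680, sinh=1.323337; start (x,ẋ)=(0.305555, 0.913129) → end (x,ẋ)=(0.760384, 1.860213)
phase 3: p=0.4575, T=0.327, ωT=0.992445, cosh=1.534246, sinh=1.163577; start (x,ẋ)=(0.760384, 1.860213) → end (x,ẋ)=(1.635379, 3.923646)

x = 1.6354, ẋ = 3.9236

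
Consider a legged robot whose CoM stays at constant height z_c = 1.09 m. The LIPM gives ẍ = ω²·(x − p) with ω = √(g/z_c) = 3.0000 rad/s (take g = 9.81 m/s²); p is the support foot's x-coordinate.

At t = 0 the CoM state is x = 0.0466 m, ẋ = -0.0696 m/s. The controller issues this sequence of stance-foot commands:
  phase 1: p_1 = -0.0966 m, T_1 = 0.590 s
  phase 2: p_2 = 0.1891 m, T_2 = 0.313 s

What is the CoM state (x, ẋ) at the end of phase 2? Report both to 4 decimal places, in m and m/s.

x = 0.6743, ẋ = 1.7575

phase 1: p=-0.0966, T=0.590, ωT=1.770000, cosh=3.020593, sinh=2.850260; start (x,ẋ)=(0.046600, -0.069600) → end (x,ẋ)=(0.269823, 1.014238)
phase 2: p=0.1891, T=0.313, ωT=0.939000, cosh=1.474221, sinh=1.083202; start (x,ẋ)=(0.269823, 1.014238) → end (x,ẋ)=(0.674312, 1.757529)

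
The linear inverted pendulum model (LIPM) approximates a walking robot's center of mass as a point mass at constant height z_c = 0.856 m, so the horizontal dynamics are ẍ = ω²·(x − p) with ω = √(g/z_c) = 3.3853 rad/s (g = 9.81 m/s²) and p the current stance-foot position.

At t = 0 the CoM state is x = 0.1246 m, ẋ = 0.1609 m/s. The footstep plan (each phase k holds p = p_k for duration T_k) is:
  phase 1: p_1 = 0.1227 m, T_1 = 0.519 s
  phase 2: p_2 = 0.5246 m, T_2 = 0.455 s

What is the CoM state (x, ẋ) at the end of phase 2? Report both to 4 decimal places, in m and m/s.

x = 0.2113, ẋ = -0.7633

phase 1: p=0.1227, T=0.519, ωT=1.756971, cosh=2.983712, sinh=2.811145; start (x,ẋ)=(0.124600, 0.160900) → end (x,ẋ)=(0.261980, 0.498161)
phase 2: p=0.5246, T=0.455, ωT=1.540312, cosh=2.440179, sinh=2.225865; start (x,ẋ)=(0.261980, 0.498161) → end (x,ẋ)=(0.211305, -0.763298)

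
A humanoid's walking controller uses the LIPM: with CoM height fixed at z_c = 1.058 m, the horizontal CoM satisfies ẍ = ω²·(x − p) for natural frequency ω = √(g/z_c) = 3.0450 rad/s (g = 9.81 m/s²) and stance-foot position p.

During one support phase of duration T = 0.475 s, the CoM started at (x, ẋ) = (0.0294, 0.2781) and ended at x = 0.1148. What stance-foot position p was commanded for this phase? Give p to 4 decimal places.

p = 0.1082

ωT = 3.0450·0.475 = 1.446375; cosh(ωT) = 2.241555, sinh(ωT) = 2.006133
x(T) = p + (x₀−p)·cosh(ωT) + (ẋ₀/ω)·sinh(ωT) ⇒ p·(1 − cosh) = x(T) − x₀·cosh − (ẋ₀/ω)·sinh
numerator   = 0.1148 − (0.0294)·2.241555 − (0.2781/3.0450)·2.006133 = -0.134322
denominator = 1 − 2.241555 = -1.241555
p = -0.134322 / -1.241555 = 0.1082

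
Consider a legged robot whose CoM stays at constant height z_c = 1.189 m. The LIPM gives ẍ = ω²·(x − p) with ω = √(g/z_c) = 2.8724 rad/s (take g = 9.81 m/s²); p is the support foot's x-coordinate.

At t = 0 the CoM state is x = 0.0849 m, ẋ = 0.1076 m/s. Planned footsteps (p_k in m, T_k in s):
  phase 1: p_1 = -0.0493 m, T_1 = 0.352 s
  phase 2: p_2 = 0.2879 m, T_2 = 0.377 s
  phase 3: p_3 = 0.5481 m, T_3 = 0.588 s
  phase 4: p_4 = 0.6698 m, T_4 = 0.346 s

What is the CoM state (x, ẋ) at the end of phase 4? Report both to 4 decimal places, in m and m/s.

phase 1: p=-0.0493, T=0.352, ωT=1.011085, cosh=1.556203, sinh=1.192378; start (x,ẋ)=(0.084900, 0.107600) → end (x,ẋ)=(0.204209, 0.627081)
phase 2: p=0.2879, T=0.377, ωT=1.082895, cosh=1.645915, sinh=1.307301; start (x,ẋ)=(0.204209, 0.627081) → end (x,ẋ)=(0.435552, 0.717854)
phase 3: p=0.5481, T=0.588, ωT=1.688971, cosh=2.799309, sinh=2.614599; start (x,ẋ)=(0.435552, 0.717854) → end (x,ẋ)=(0.886468, 1.164236)
phase 4: p=0.6698, T=0.346, ωT=0.993850, cosh=1.535883, sinh=1.165734; start (x,ẋ)=(0.886468, 1.164236) → end (x,ẋ)=(1.475070, 2.513633)

x = 1.4751, ẋ = 2.5136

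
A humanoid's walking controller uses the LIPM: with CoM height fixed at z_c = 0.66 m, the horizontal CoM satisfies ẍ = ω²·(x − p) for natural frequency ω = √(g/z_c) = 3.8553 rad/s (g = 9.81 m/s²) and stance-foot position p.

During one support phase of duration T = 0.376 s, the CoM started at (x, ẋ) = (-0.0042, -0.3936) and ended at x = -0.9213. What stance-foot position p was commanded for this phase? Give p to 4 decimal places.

p = 0.5659

ωT = 3.8553·0.376 = 1.449593; cosh(ωT) = 2.248022, sinh(ωT) = 2.013357
x(T) = p + (x₀−p)·cosh(ωT) + (ẋ₀/ω)·sinh(ωT) ⇒ p·(1 − cosh) = x(T) − x₀·cosh − (ẋ₀/ω)·sinh
numerator   = -0.9213 − (-0.0042)·2.248022 − (-0.3936/3.8553)·2.013357 = -0.706308
denominator = 1 − 2.248022 = -1.248022
p = -0.706308 / -1.248022 = 0.5659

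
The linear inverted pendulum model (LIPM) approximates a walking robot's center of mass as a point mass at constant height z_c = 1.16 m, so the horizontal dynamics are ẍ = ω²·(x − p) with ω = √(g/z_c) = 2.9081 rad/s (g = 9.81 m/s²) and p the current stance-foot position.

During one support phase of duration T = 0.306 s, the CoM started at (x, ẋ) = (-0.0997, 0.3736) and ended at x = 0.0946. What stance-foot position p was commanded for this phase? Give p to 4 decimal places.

p = -0.2517

ωT = 2.9081·0.306 = 0.889879; cosh(ωT) = 1.422770, sinh(ωT) = 1.012064
x(T) = p + (x₀−p)·cosh(ωT) + (ẋ₀/ω)·sinh(ωT) ⇒ p·(1 − cosh) = x(T) − x₀·cosh − (ẋ₀/ω)·sinh
numerator   = 0.0946 − (-0.0997)·1.422770 − (0.3736/2.9081)·1.012064 = 0.106432
denominator = 1 − 1.422770 = -0.422770
p = 0.106432 / -0.422770 = -0.2517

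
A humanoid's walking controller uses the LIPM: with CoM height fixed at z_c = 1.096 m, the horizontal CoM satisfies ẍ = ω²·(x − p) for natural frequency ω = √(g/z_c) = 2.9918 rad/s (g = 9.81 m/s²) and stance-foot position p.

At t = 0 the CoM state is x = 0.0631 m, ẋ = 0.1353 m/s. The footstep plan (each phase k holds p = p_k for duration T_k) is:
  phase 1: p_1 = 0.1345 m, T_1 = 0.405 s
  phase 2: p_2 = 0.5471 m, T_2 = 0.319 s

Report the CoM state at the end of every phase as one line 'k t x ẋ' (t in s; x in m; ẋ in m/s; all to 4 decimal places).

1 0.4050 0.0732 -0.0796
2 0.7240 -0.1890 -1.6869

phase 1: p=0.1345, T=0.405, ωT=1.211679, cosh=1.828408, sinh=1.530711; start (x,ẋ)=(0.063100, 0.135300) → end (x,ẋ)=(0.073176, -0.079599)
phase 2: p=0.5471, T=0.319, ωT=0.954384, cosh=1.491060, sinh=1.106011; start (x,ẋ)=(0.073176, -0.079599) → end (x,ẋ)=(-0.188975, -1.686883)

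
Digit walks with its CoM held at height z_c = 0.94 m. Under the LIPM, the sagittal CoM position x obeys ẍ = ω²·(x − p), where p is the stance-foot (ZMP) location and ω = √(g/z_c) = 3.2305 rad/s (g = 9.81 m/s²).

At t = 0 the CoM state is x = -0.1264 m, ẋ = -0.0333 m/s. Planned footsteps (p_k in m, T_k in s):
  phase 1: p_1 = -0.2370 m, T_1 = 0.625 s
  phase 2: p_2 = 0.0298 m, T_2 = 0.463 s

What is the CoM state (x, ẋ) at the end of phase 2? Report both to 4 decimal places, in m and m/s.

x = 1.0917, ẋ = 3.6121

phase 1: p=-0.2370, T=0.625, ωT=2.019062, cosh=3.832020, sinh=3.699241; start (x,ẋ)=(-0.126400, -0.033300) → end (x,ẋ)=(0.148690, 1.194108)
phase 2: p=0.0298, T=0.463, ωT=1.495722, cosh=2.343321, sinh=2.119234; start (x,ẋ)=(0.148690, 1.194108) → end (x,ẋ)=(1.091741, 3.612118)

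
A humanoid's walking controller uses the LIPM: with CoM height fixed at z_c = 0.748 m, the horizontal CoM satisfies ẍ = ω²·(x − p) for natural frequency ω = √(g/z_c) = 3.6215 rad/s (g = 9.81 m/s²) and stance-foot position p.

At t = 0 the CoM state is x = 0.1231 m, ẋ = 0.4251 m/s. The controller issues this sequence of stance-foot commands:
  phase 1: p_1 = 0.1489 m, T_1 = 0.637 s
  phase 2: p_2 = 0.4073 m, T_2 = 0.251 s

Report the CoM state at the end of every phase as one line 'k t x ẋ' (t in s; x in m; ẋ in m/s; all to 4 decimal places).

phase 1: p=0.1489, T=0.637, ωT=2.306895, cosh=5.071383, sinh=4.971814; start (x,ẋ)=(0.123100, 0.425100) → end (x,ẋ)=(0.601661, 1.691305)
phase 2: p=0.4073, T=0.251, ωT=0.908997, cosh=1.442380, sinh=1.039451; start (x,ẋ)=(0.601661, 1.691305) → end (x,ẋ)=(1.173085, 3.171152)

1 0.6370 0.6017 1.6913
2 0.8880 1.1731 3.1712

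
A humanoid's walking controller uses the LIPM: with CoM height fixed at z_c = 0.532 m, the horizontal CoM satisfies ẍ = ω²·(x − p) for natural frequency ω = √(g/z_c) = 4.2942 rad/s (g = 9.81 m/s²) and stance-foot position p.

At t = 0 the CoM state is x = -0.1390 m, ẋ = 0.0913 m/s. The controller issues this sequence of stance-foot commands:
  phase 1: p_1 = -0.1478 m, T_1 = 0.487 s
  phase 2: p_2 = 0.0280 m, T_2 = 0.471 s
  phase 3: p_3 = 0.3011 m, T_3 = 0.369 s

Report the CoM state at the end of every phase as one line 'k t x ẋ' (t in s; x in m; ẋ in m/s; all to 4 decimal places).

phase 1: p=-0.1478, T=0.487, ωT=2.091275, cosh=4.109381, sinh=3.985852; start (x,ẋ)=(-0.139000, 0.091300) → end (x,ẋ)=(-0.026893, 0.525808)
phase 2: p=0.0280, T=0.471, ωT=2.022568, cosh=3.845012, sinh=3.712697; start (x,ẋ)=(-0.026893, 0.525808) → end (x,ẋ)=(0.271540, 1.146570)
phase 3: p=0.3011, T=0.369, ωT=1.584560, cosh=2.541091, sinh=2.336053; start (x,ẋ)=(0.271540, 1.146570) → end (x,ẋ)=(0.849720, 2.617003)

1 0.4870 -0.0269 0.5258
2 0.9580 0.2715 1.1466
3 1.3270 0.8497 2.6170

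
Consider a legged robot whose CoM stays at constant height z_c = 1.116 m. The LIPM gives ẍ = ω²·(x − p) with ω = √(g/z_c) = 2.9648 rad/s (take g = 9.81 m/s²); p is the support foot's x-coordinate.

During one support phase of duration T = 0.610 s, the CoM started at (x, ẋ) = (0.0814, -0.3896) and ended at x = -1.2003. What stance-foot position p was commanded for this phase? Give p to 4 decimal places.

p = 0.4995

ωT = 2.9648·0.610 = 1.808528; cosh(ωT) = 3.132677, sinh(ωT) = 2.968782
x(T) = p + (x₀−p)·cosh(ωT) + (ẋ₀/ω)·sinh(ωT) ⇒ p·(1 − cosh) = x(T) − x₀·cosh − (ẋ₀/ω)·sinh
numerator   = -1.2003 − (0.0814)·3.132677 − (-0.3896/2.9648)·2.968782 = -1.065177
denominator = 1 − 3.132677 = -2.132677
p = -1.065177 / -2.132677 = 0.4995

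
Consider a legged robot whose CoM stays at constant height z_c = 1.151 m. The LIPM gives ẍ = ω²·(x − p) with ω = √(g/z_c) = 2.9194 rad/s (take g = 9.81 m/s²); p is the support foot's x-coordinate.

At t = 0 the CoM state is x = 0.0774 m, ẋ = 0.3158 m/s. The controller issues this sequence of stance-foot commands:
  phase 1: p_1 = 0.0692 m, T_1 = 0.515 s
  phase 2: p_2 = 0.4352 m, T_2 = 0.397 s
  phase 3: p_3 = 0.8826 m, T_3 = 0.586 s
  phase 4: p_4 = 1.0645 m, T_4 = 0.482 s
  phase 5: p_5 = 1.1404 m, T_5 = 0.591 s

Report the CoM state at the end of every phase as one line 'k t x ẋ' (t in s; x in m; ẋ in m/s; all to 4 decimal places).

phase 1: p=0.0692, T=0.515, ωT=1.503491, cosh=2.359857, sinh=2.137505; start (x,ẋ)=(0.077400, 0.315800) → end (x,ẋ)=(0.319771, 0.796413)
phase 2: p=0.4352, T=0.397, ωT=1.159002, cosh=1.750275, sinh=1.436476; start (x,ẋ)=(0.319771, 0.796413) → end (x,ẋ)=(0.625038, 0.909873)
phase 3: p=0.8826, T=0.586, ωT=1.710768, cosh=2.856969, sinh=2.676242; start (x,ẋ)=(0.625038, 0.909873) → end (x,ẋ)=(0.980843, 0.587142)
phase 4: p=1.0645, T=0.482, ωT=1.407151, cosh=2.164571, sinh=1.919731; start (x,ẋ)=(0.980843, 0.587142) → end (x,ẋ)=(1.269510, 0.802059)
phase 5: p=1.1404, T=0.591, ωT=1.725365, cosh=2.896340, sinh=2.718232; start (x,ẋ)=(1.269510, 0.802059) → end (x,ẋ)=(2.261138, 3.347603)

1 0.5150 0.3198 0.7964
2 0.9120 0.6250 0.9099
3 1.4980 0.9808 0.5871
4 1.9800 1.2695 0.8021
5 2.5710 2.2611 3.3476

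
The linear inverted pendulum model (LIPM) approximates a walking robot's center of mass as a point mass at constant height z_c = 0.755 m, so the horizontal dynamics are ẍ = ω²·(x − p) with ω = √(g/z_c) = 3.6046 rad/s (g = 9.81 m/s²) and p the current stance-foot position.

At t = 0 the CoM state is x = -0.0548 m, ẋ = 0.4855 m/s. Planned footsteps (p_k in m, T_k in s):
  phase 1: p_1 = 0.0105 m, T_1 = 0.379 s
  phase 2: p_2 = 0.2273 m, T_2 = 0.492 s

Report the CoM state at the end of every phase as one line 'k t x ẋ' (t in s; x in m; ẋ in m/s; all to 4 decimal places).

phase 1: p=0.0105, T=0.379, ωT=1.366143, cosh=2.087646, sinh=1.832557; start (x,ẋ)=(-0.054800, 0.485500) → end (x,ẋ)=(0.121002, 0.582204)
phase 2: p=0.2273, T=0.492, ωT=1.773463, cosh=3.030482, sinh=2.860738; start (x,ẋ)=(0.121002, 0.582204) → end (x,ẋ)=(0.367224, 0.668234)

1 0.3790 0.1210 0.5822
2 0.8710 0.3672 0.6682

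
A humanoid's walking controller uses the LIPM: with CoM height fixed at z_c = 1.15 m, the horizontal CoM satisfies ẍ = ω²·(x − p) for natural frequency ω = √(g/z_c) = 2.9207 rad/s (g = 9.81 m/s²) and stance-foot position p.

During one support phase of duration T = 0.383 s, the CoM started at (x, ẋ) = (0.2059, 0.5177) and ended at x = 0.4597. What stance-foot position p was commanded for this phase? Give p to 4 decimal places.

ωT = 2.9207·0.383 = 1.118628; cosh(ωT) = 1.693690, sinh(ωT) = 1.366962
x(T) = p + (x₀−p)·cosh(ωT) + (ẋ₀/ω)·sinh(ωT) ⇒ p·(1 − cosh) = x(T) − x₀·cosh − (ẋ₀/ω)·sinh
numerator   = 0.4597 − (0.2059)·1.693690 − (0.5177/2.9207)·1.366962 = -0.131328
denominator = 1 − 1.693690 = -0.693690
p = -0.131328 / -0.693690 = 0.1893

p = 0.1893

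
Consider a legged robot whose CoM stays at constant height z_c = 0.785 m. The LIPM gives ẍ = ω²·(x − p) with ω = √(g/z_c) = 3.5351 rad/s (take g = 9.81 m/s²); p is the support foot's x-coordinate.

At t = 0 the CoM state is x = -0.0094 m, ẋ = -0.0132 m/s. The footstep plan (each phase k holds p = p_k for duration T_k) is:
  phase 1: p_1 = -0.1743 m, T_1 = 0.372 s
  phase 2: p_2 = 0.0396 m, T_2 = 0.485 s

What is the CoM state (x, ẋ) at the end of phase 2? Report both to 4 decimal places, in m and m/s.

x = 1.0976, ẋ = 3.8473

phase 1: p=-0.1743, T=0.372, ωT=1.315057, cosh=1.996712, sinh=1.728253; start (x,ẋ)=(-0.009400, -0.013200) → end (x,ẋ)=(0.148504, 0.981107)
phase 2: p=0.0396, T=0.485, ωT=1.714523, cosh=2.867039, sinh=2.686989; start (x,ẋ)=(0.148504, 0.981107) → end (x,ẋ)=(1.097562, 3.847332)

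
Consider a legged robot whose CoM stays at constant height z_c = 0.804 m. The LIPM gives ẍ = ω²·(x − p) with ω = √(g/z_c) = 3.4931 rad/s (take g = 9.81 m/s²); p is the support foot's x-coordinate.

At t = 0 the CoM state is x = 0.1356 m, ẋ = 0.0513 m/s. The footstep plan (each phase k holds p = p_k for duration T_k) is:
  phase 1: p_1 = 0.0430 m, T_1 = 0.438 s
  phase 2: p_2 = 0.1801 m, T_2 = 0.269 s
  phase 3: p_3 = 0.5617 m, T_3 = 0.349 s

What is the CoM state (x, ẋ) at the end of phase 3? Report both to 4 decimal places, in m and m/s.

phase 1: p=0.0430, T=0.438, ωT=1.529978, cosh=2.417307, sinh=2.200767; start (x,ẋ)=(0.135600, 0.051300) → end (x,ẋ)=(0.299163, 0.835870)
phase 2: p=0.1801, T=0.269, ωT=0.939644, cosh=1.474918, sinh=1.084152; start (x,ẋ)=(0.299163, 0.835870) → end (x,ẋ)=(0.615137, 1.683739)
phase 3: p=0.5617, T=0.349, ωT=1.219092, cosh=1.839806, sinh=1.544307; start (x,ẋ)=(0.615137, 1.683739) → end (x,ẋ)=(1.404399, 3.386017)

x = 1.4044, ẋ = 3.3860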